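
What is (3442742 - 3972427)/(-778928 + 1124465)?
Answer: -529685/345537 ≈ -1.5329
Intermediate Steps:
(3442742 - 3972427)/(-778928 + 1124465) = -529685/345537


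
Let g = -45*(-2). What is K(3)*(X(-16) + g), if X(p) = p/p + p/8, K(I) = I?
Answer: 267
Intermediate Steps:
g = 90
X(p) = 1 + p/8 (X(p) = 1 + p*(⅛) = 1 + p/8)
K(3)*(X(-16) + g) = 3*((1 + (⅛)*(-16)) + 90) = 3*((1 - 2) + 90) = 3*(-1 + 90) = 3*89 = 267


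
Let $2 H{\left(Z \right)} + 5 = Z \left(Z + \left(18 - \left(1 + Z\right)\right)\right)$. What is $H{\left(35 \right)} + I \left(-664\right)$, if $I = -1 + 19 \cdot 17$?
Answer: $-213513$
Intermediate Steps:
$I = 322$ ($I = -1 + 323 = 322$)
$H{\left(Z \right)} = - \frac{5}{2} + \frac{17 Z}{2}$ ($H{\left(Z \right)} = - \frac{5}{2} + \frac{Z \left(Z + \left(18 - \left(1 + Z\right)\right)\right)}{2} = - \frac{5}{2} + \frac{Z \left(Z - \left(-17 + Z\right)\right)}{2} = - \frac{5}{2} + \frac{Z 17}{2} = - \frac{5}{2} + \frac{17 Z}{2}$)
$H{\left(35 \right)} + I \left(-664\right) = \left(- \frac{5}{2} + \frac{17}{2} \cdot 35\right) + 322 \left(-664\right) = \left(- \frac{5}{2} + \frac{595}{2}\right) - 213808 = 295 - 213808 = -213513$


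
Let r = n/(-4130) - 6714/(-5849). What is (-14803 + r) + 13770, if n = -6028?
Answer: -12445271809/12078185 ≈ -1030.4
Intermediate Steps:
r = 31493296/12078185 (r = -6028/(-4130) - 6714/(-5849) = -6028*(-1/4130) - 6714*(-1/5849) = 3014/2065 + 6714/5849 = 31493296/12078185 ≈ 2.6075)
(-14803 + r) + 13770 = (-14803 + 31493296/12078185) + 13770 = -178761879259/12078185 + 13770 = -12445271809/12078185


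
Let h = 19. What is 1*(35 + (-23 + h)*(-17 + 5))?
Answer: 83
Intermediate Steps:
1*(35 + (-23 + h)*(-17 + 5)) = 1*(35 + (-23 + 19)*(-17 + 5)) = 1*(35 - 4*(-12)) = 1*(35 + 48) = 1*83 = 83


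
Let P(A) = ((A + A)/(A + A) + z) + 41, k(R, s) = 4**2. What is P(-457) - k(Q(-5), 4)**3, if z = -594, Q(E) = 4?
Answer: -4648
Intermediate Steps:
k(R, s) = 16
P(A) = -552 (P(A) = ((A + A)/(A + A) - 594) + 41 = ((2*A)/((2*A)) - 594) + 41 = ((2*A)*(1/(2*A)) - 594) + 41 = (1 - 594) + 41 = -593 + 41 = -552)
P(-457) - k(Q(-5), 4)**3 = -552 - 1*16**3 = -552 - 1*4096 = -552 - 4096 = -4648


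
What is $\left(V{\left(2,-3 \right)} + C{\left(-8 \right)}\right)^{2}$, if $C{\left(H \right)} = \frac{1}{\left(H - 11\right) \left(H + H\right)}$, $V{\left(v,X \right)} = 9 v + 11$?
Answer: $\frac{77739489}{92416} \approx 841.19$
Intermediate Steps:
$V{\left(v,X \right)} = 11 + 9 v$
$C{\left(H \right)} = \frac{1}{2 H \left(-11 + H\right)}$ ($C{\left(H \right)} = \frac{1}{\left(-11 + H\right) 2 H} = \frac{1}{2 H \left(-11 + H\right)}$)
$\left(V{\left(2,-3 \right)} + C{\left(-8 \right)}\right)^{2} = \left(\left(11 + 9 \cdot 2\right) + \frac{1}{2 \left(-8\right) \left(-11 - 8\right)}\right)^{2} = \left(\left(11 + 18\right) + \frac{1}{2} \left(- \frac{1}{8}\right) \frac{1}{-19}\right)^{2} = \left(29 + \frac{1}{2} \left(- \frac{1}{8}\right) \left(- \frac{1}{19}\right)\right)^{2} = \left(29 + \frac{1}{304}\right)^{2} = \left(\frac{8817}{304}\right)^{2} = \frac{77739489}{92416}$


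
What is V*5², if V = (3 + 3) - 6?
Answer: 0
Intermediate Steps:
V = 0 (V = 6 - 6 = 0)
V*5² = 0*5² = 0*25 = 0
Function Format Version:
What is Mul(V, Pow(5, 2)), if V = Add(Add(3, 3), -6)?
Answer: 0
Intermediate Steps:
V = 0 (V = Add(6, -6) = 0)
Mul(V, Pow(5, 2)) = Mul(0, Pow(5, 2)) = Mul(0, 25) = 0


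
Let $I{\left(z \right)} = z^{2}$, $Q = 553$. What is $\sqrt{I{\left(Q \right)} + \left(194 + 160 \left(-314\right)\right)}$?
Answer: $\sqrt{255763} \approx 505.73$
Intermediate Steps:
$\sqrt{I{\left(Q \right)} + \left(194 + 160 \left(-314\right)\right)} = \sqrt{553^{2} + \left(194 + 160 \left(-314\right)\right)} = \sqrt{305809 + \left(194 - 50240\right)} = \sqrt{305809 - 50046} = \sqrt{255763}$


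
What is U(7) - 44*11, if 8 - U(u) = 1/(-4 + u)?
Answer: -1429/3 ≈ -476.33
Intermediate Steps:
U(u) = 8 - 1/(-4 + u)
U(7) - 44*11 = (-33 + 8*7)/(-4 + 7) - 44*11 = (-33 + 56)/3 - 484 = (⅓)*23 - 484 = 23/3 - 484 = -1429/3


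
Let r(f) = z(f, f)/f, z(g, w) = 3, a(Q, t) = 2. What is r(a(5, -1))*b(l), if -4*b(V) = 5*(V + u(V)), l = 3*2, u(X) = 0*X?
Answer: -45/4 ≈ -11.250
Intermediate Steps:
u(X) = 0
l = 6
r(f) = 3/f
b(V) = -5*V/4 (b(V) = -5*(V + 0)/4 = -5*V/4)
r(a(5, -1))*b(l) = (3/2)*(-5/4*6) = (3*(½))*(-15/2) = (3/2)*(-15/2) = -45/4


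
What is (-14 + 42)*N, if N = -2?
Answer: -56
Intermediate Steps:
(-14 + 42)*N = (-14 + 42)*(-2) = 28*(-2) = -56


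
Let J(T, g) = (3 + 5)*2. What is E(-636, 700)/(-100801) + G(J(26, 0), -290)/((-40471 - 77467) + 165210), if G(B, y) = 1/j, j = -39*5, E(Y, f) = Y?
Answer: 5862572639/929187650040 ≈ 0.0063094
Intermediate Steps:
J(T, g) = 16 (J(T, g) = 8*2 = 16)
j = -195
G(B, y) = -1/195 (G(B, y) = 1/(-195) = -1/195)
E(-636, 700)/(-100801) + G(J(26, 0), -290)/((-40471 - 77467) + 165210) = -636/(-100801) - 1/(195*((-40471 - 77467) + 165210)) = -636*(-1/100801) - 1/(195*(-117938 + 165210)) = 636/100801 - 1/195/47272 = 636/100801 - 1/195*1/47272 = 636/100801 - 1/9218040 = 5862572639/929187650040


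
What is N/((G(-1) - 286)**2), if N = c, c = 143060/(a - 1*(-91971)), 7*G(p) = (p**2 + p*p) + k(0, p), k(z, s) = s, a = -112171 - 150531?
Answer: -304780/29722047597 ≈ -1.0254e-5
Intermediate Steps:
a = -262702
G(p) = p/7 + 2*p**2/7 (G(p) = ((p**2 + p*p) + p)/7 = ((p**2 + p**2) + p)/7 = (2*p**2 + p)/7 = (p + 2*p**2)/7 = p/7 + 2*p**2/7)
c = -143060/170731 (c = 143060/(-262702 - 1*(-91971)) = 143060/(-262702 + 91971) = 143060/(-170731) = 143060*(-1/170731) = -143060/170731 ≈ -0.83793)
N = -143060/170731 ≈ -0.83793
N/((G(-1) - 286)**2) = -143060/(170731*((1/7)*(-1)*(1 + 2*(-1)) - 286)**2) = -143060/(170731*((1/7)*(-1)*(1 - 2) - 286)**2) = -143060/(170731*((1/7)*(-1)*(-1) - 286)**2) = -143060/(170731*(1/7 - 286)**2) = -143060/(170731*((-2001/7)**2)) = -143060/(170731*4004001/49) = -143060/170731*49/4004001 = -304780/29722047597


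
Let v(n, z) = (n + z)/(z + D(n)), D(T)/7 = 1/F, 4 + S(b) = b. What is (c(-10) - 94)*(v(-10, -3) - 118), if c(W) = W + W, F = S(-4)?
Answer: 405156/31 ≈ 13070.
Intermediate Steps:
S(b) = -4 + b
F = -8 (F = -4 - 4 = -8)
D(T) = -7/8 (D(T) = 7/(-8) = 7*(-⅛) = -7/8)
c(W) = 2*W
v(n, z) = (n + z)/(-7/8 + z) (v(n, z) = (n + z)/(z - 7/8) = (n + z)/(-7/8 + z))
(c(-10) - 94)*(v(-10, -3) - 118) = (2*(-10) - 94)*(8*(-10 - 3)/(-7 + 8*(-3)) - 118) = (-20 - 94)*(8*(-13)/(-7 - 24) - 118) = -114*(8*(-13)/(-31) - 118) = -114*(8*(-1/31)*(-13) - 118) = -114*(104/31 - 118) = -114*(-3554/31) = 405156/31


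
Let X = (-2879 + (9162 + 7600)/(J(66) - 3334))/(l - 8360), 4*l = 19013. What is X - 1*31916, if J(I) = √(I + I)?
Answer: -106624842710899/3340879626 + 8381*√33/10022638878 ≈ -31915.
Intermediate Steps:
l = 19013/4 (l = (¼)*19013 = 19013/4 ≈ 4753.3)
J(I) = √2*√I (J(I) = √(2*I) = √2*√I)
X = 11516/14427 - 67048/(14427*(-3334 + 2*√33)) (X = (-2879 + (9162 + 7600)/(√2*√66 - 3334))/(19013/4 - 8360) = (-2879 + 16762/(2*√33 - 3334))/(-14427/4) = (-2879 + 16762/(-3334 + 2*√33))*(-4/14427) = 11516/14427 - 67048/(14427*(-3334 + 2*√33)) ≈ 0.79962)
X - 1*31916 = (2671432517/3340879626 + 8381*√33/10022638878) - 1*31916 = (2671432517/3340879626 + 8381*√33/10022638878) - 31916 = -106624842710899/3340879626 + 8381*√33/10022638878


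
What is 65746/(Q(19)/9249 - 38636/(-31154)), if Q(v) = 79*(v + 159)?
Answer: 4736068106529/198857978 ≈ 23816.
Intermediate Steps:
Q(v) = 12561 + 79*v (Q(v) = 79*(159 + v) = 12561 + 79*v)
65746/(Q(19)/9249 - 38636/(-31154)) = 65746/((12561 + 79*19)/9249 - 38636/(-31154)) = 65746/((12561 + 1501)*(1/9249) - 38636*(-1/31154)) = 65746/(14062*(1/9249) + 19318/15577) = 65746/(14062/9249 + 19318/15577) = 65746/(397715956/144071673) = 65746*(144071673/397715956) = 4736068106529/198857978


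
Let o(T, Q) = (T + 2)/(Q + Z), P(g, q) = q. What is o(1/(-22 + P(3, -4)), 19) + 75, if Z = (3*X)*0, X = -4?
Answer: 37101/494 ≈ 75.103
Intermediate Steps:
Z = 0 (Z = (3*(-4))*0 = -12*0 = 0)
o(T, Q) = (2 + T)/Q (o(T, Q) = (T + 2)/(Q + 0) = (2 + T)/Q)
o(1/(-22 + P(3, -4)), 19) + 75 = (2 + 1/(-22 - 4))/19 + 75 = (2 + 1/(-26))/19 + 75 = (2 - 1/26)/19 + 75 = (1/19)*(51/26) + 75 = 51/494 + 75 = 37101/494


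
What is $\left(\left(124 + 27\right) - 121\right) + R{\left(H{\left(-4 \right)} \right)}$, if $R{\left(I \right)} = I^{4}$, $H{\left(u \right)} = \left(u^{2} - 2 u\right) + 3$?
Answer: $531471$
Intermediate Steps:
$H{\left(u \right)} = 3 + u^{2} - 2 u$
$\left(\left(124 + 27\right) - 121\right) + R{\left(H{\left(-4 \right)} \right)} = \left(\left(124 + 27\right) - 121\right) + \left(3 + \left(-4\right)^{2} - -8\right)^{4} = \left(151 - 121\right) + \left(3 + 16 + 8\right)^{4} = 30 + 27^{4} = 30 + 531441 = 531471$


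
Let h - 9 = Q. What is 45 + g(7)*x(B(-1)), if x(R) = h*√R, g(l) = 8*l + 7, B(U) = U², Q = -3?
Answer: 423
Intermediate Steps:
h = 6 (h = 9 - 3 = 6)
g(l) = 7 + 8*l
x(R) = 6*√R
45 + g(7)*x(B(-1)) = 45 + (7 + 8*7)*(6*√((-1)²)) = 45 + (7 + 56)*(6*√1) = 45 + 63*(6*1) = 45 + 63*6 = 45 + 378 = 423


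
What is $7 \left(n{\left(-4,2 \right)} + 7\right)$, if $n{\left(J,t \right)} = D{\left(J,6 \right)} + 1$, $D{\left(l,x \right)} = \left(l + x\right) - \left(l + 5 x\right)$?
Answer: $-112$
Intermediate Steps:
$D{\left(l,x \right)} = - 4 x$
$n{\left(J,t \right)} = -23$ ($n{\left(J,t \right)} = \left(-4\right) 6 + 1 = -24 + 1 = -23$)
$7 \left(n{\left(-4,2 \right)} + 7\right) = 7 \left(-23 + 7\right) = 7 \left(-16\right) = -112$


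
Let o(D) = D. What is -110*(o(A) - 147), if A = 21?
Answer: 13860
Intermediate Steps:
-110*(o(A) - 147) = -110*(21 - 147) = -110*(-126) = 13860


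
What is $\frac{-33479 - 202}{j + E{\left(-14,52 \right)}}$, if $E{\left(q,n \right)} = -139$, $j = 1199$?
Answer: $- \frac{33681}{1060} \approx -31.775$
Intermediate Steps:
$\frac{-33479 - 202}{j + E{\left(-14,52 \right)}} = \frac{-33479 - 202}{1199 - 139} = - \frac{33681}{1060}$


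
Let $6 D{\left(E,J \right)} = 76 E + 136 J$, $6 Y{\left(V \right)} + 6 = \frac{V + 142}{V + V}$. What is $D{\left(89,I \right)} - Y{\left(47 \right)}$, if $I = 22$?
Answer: $\frac{305813}{188} \approx 1626.7$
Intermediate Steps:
$Y{\left(V \right)} = -1 + \frac{142 + V}{12 V}$ ($Y{\left(V \right)} = -1 + \frac{\left(V + 142\right) \frac{1}{V + V}}{6} = -1 + \frac{\left(142 + V\right) \frac{1}{2 V}}{6} = -1 + \frac{\frac{1}{2} \frac{1}{V} \left(142 + V\right)}{6} = -1 + \frac{142 + V}{12 V}$)
$D{\left(E,J \right)} = \frac{38 E}{3} + \frac{68 J}{3}$ ($D{\left(E,J \right)} = \frac{76 E + 136 J}{6} = \frac{38 E}{3} + \frac{68 J}{3}$)
$D{\left(89,I \right)} - Y{\left(47 \right)} = \left(\frac{38}{3} \cdot 89 + \frac{68}{3} \cdot 22\right) - \frac{142 - 517}{12 \cdot 47} = \left(\frac{3382}{3} + \frac{1496}{3}\right) - \frac{1}{12} \cdot \frac{1}{47} \left(142 - 517\right) = 1626 - \frac{1}{12} \cdot \frac{1}{47} \left(-375\right) = 1626 - - \frac{125}{188} = 1626 + \frac{125}{188} = \frac{305813}{188}$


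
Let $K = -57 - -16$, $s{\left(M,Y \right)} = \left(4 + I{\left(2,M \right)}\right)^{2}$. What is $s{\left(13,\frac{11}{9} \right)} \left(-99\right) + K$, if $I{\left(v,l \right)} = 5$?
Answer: $-8060$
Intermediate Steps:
$s{\left(M,Y \right)} = 81$ ($s{\left(M,Y \right)} = \left(4 + 5\right)^{2} = 9^{2} = 81$)
$K = -41$ ($K = -57 + 16 = -41$)
$s{\left(13,\frac{11}{9} \right)} \left(-99\right) + K = 81 \left(-99\right) - 41 = -8019 - 41 = -8060$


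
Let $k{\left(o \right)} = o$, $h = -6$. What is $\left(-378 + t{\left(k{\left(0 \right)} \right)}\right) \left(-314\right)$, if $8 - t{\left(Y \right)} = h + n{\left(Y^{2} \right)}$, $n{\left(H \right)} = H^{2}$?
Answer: $114296$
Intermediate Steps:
$t{\left(Y \right)} = 14 - Y^{4}$ ($t{\left(Y \right)} = 8 - \left(-6 + \left(Y^{2}\right)^{2}\right) = 8 - \left(-6 + Y^{4}\right) = 14 - Y^{4}$)
$\left(-378 + t{\left(k{\left(0 \right)} \right)}\right) \left(-314\right) = \left(-378 + \left(14 - 0^{4}\right)\right) \left(-314\right) = \left(-378 + \left(14 - 0\right)\right) \left(-314\right) = \left(-378 + \left(14 + 0\right)\right) \left(-314\right) = \left(-378 + 14\right) \left(-314\right) = \left(-364\right) \left(-314\right) = 114296$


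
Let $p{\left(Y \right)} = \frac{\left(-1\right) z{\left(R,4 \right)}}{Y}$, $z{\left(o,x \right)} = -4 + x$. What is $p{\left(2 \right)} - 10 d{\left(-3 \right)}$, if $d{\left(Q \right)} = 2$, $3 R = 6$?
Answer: $-20$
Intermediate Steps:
$R = 2$ ($R = \frac{1}{3} \cdot 6 = 2$)
$p{\left(Y \right)} = 0$ ($p{\left(Y \right)} = \frac{\left(-1\right) \left(-4 + 4\right)}{Y} = \frac{\left(-1\right) 0}{Y} = \frac{0}{Y} = 0$)
$p{\left(2 \right)} - 10 d{\left(-3 \right)} = 0 - 20 = -20$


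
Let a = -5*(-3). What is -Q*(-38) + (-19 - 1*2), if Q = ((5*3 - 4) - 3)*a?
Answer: 4539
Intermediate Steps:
a = 15
Q = 120 (Q = ((5*3 - 4) - 3)*15 = ((15 - 4) - 3)*15 = (11 - 3)*15 = 8*15 = 120)
-Q*(-38) + (-19 - 1*2) = -1*120*(-38) + (-19 - 1*2) = -120*(-38) + (-19 - 2) = 4560 - 21 = 4539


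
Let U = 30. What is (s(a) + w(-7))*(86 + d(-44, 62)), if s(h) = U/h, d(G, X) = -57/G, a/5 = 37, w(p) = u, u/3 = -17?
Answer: -656811/148 ≈ -4437.9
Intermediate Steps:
u = -51 (u = 3*(-17) = -51)
w(p) = -51
a = 185 (a = 5*37 = 185)
s(h) = 30/h
(s(a) + w(-7))*(86 + d(-44, 62)) = (30/185 - 51)*(86 - 57/(-44)) = (30*(1/185) - 51)*(86 - 57*(-1/44)) = (6/37 - 51)*(86 + 57/44) = -1881/37*3841/44 = -656811/148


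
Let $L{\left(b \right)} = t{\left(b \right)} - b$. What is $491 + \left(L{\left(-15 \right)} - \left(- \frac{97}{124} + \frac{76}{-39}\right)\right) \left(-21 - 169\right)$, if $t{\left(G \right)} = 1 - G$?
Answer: $- \frac{14309447}{2418} \approx -5917.9$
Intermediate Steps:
$L{\left(b \right)} = 1 - 2 b$ ($L{\left(b \right)} = \left(1 - b\right) - b = 1 - 2 b$)
$491 + \left(L{\left(-15 \right)} - \left(- \frac{97}{124} + \frac{76}{-39}\right)\right) \left(-21 - 169\right) = 491 + \left(\left(1 - -30\right) - \left(- \frac{97}{124} + \frac{76}{-39}\right)\right) \left(-21 - 169\right) = 491 + \left(\left(1 + 30\right) - \left(\left(-97\right) \frac{1}{124} + 76 \left(- \frac{1}{39}\right)\right)\right) \left(-21 - 169\right) = 491 + \left(31 - \left(- \frac{97}{124} - \frac{76}{39}\right)\right) \left(-190\right) = 491 + \left(31 - - \frac{13207}{4836}\right) \left(-190\right) = 491 + \left(31 + \frac{13207}{4836}\right) \left(-190\right) = 491 + \frac{163123}{4836} \left(-190\right) = 491 - \frac{15496685}{2418} = - \frac{14309447}{2418}$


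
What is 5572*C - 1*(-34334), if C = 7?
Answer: 73338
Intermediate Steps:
5572*C - 1*(-34334) = 5572*7 - 1*(-34334) = 39004 + 34334 = 73338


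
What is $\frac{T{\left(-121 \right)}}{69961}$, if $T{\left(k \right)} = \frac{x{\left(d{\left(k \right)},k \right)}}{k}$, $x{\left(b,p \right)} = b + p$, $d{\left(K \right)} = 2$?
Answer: $\frac{119}{8465281} \approx 1.4057 \cdot 10^{-5}$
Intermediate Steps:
$T{\left(k \right)} = \frac{2 + k}{k}$
$\frac{T{\left(-121 \right)}}{69961} = \frac{\frac{1}{-121} \left(2 - 121\right)}{69961} = \left(- \frac{1}{121}\right) \left(-119\right) \frac{1}{69961} = \frac{119}{121} \cdot \frac{1}{69961} = \frac{119}{8465281}$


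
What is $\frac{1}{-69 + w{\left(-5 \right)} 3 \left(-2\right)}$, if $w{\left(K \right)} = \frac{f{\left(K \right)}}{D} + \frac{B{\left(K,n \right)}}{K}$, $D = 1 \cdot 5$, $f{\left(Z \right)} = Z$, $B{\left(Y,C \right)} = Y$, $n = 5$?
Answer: $- \frac{1}{69} \approx -0.014493$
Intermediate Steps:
$D = 5$
$w{\left(K \right)} = 1 + \frac{K}{5}$ ($w{\left(K \right)} = \frac{K}{5} + \frac{K}{K} = K \frac{1}{5} + 1 = \frac{K}{5} + 1 = 1 + \frac{K}{5}$)
$\frac{1}{-69 + w{\left(-5 \right)} 3 \left(-2\right)} = \frac{1}{-69 + \left(1 + \frac{1}{5} \left(-5\right)\right) 3 \left(-2\right)} = \frac{1}{-69 + \left(1 - 1\right) 3 \left(-2\right)} = \frac{1}{-69 + 0 \cdot 3 \left(-2\right)} = \frac{1}{-69 + 0 \left(-2\right)} = \frac{1}{-69 + 0} = \frac{1}{-69} = - \frac{1}{69}$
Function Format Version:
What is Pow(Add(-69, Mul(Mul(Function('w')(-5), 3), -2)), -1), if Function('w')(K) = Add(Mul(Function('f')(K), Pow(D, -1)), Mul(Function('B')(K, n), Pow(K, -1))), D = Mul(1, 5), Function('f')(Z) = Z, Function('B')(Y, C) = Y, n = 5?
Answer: Rational(-1, 69) ≈ -0.014493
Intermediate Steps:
D = 5
Function('w')(K) = Add(1, Mul(Rational(1, 5), K)) (Function('w')(K) = Add(Mul(K, Pow(5, -1)), Mul(K, Pow(K, -1))) = Add(Mul(K, Rational(1, 5)), 1) = Add(Mul(Rational(1, 5), K), 1) = Add(1, Mul(Rational(1, 5), K)))
Pow(Add(-69, Mul(Mul(Function('w')(-5), 3), -2)), -1) = Pow(Add(-69, Mul(Mul(Add(1, Mul(Rational(1, 5), -5)), 3), -2)), -1) = Pow(Add(-69, Mul(Mul(Add(1, -1), 3), -2)), -1) = Pow(Add(-69, Mul(Mul(0, 3), -2)), -1) = Pow(Add(-69, Mul(0, -2)), -1) = Pow(Add(-69, 0), -1) = Pow(-69, -1) = Rational(-1, 69)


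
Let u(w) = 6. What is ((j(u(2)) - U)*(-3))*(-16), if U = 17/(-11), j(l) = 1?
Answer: 1344/11 ≈ 122.18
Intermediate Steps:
U = -17/11 (U = 17*(-1/11) = -17/11 ≈ -1.5455)
((j(u(2)) - U)*(-3))*(-16) = ((1 - 1*(-17/11))*(-3))*(-16) = ((1 + 17/11)*(-3))*(-16) = ((28/11)*(-3))*(-16) = -84/11*(-16) = 1344/11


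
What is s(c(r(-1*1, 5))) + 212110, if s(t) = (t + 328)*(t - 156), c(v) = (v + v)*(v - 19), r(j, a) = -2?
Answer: 182446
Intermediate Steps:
c(v) = 2*v*(-19 + v) (c(v) = (2*v)*(-19 + v) = 2*v*(-19 + v))
s(t) = (-156 + t)*(328 + t) (s(t) = (328 + t)*(-156 + t) = (-156 + t)*(328 + t))
s(c(r(-1*1, 5))) + 212110 = (-51168 + (2*(-2)*(-19 - 2))² + 172*(2*(-2)*(-19 - 2))) + 212110 = (-51168 + (2*(-2)*(-21))² + 172*(2*(-2)*(-21))) + 212110 = (-51168 + 84² + 172*84) + 212110 = (-51168 + 7056 + 14448) + 212110 = -29664 + 212110 = 182446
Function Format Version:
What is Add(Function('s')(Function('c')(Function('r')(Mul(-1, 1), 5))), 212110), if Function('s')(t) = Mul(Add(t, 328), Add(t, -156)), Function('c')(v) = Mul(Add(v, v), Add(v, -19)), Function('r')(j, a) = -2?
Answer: 182446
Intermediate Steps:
Function('c')(v) = Mul(2, v, Add(-19, v)) (Function('c')(v) = Mul(Mul(2, v), Add(-19, v)) = Mul(2, v, Add(-19, v)))
Function('s')(t) = Mul(Add(-156, t), Add(328, t)) (Function('s')(t) = Mul(Add(328, t), Add(-156, t)) = Mul(Add(-156, t), Add(328, t)))
Add(Function('s')(Function('c')(Function('r')(Mul(-1, 1), 5))), 212110) = Add(Add(-51168, Pow(Mul(2, -2, Add(-19, -2)), 2), Mul(172, Mul(2, -2, Add(-19, -2)))), 212110) = Add(Add(-51168, Pow(Mul(2, -2, -21), 2), Mul(172, Mul(2, -2, -21))), 212110) = Add(Add(-51168, Pow(84, 2), Mul(172, 84)), 212110) = Add(Add(-51168, 7056, 14448), 212110) = Add(-29664, 212110) = 182446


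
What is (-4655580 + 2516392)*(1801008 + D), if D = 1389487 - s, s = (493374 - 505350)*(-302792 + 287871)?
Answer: 375434769378388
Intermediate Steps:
s = 178693896 (s = -11976*(-14921) = 178693896)
D = -177304409 (D = 1389487 - 1*178693896 = 1389487 - 178693896 = -177304409)
(-4655580 + 2516392)*(1801008 + D) = (-4655580 + 2516392)*(1801008 - 177304409) = -2139188*(-175503401) = 375434769378388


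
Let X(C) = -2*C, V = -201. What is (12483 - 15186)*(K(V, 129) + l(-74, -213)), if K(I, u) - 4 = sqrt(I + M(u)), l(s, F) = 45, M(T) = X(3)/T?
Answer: -132447 - 2703*I*sqrt(371735)/43 ≈ -1.3245e+5 - 38326.0*I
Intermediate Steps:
M(T) = -6/T (M(T) = (-2*3)/T = -6/T)
K(I, u) = 4 + sqrt(I - 6/u)
(12483 - 15186)*(K(V, 129) + l(-74, -213)) = (12483 - 15186)*((4 + sqrt(-201 - 6/129)) + 45) = -2703*((4 + sqrt(-201 - 6*1/129)) + 45) = -2703*((4 + sqrt(-201 - 2/43)) + 45) = -2703*((4 + sqrt(-8645/43)) + 45) = -2703*((4 + I*sqrt(371735)/43) + 45) = -2703*(49 + I*sqrt(371735)/43) = -132447 - 2703*I*sqrt(371735)/43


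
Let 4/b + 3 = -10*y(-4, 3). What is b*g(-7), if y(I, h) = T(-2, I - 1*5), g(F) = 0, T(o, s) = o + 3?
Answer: 0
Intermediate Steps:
T(o, s) = 3 + o
y(I, h) = 1 (y(I, h) = 3 - 2 = 1)
b = -4/13 (b = 4/(-3 - 10*1) = 4/(-3 - 10) = 4/(-13) = 4*(-1/13) = -4/13 ≈ -0.30769)
b*g(-7) = -4/13*0 = 0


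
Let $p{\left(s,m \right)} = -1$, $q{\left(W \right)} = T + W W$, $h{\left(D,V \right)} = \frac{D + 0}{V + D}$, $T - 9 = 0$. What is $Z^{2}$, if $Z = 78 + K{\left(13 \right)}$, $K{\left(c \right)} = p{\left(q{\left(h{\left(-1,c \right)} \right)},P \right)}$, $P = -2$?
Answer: $5929$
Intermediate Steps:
$T = 9$ ($T = 9 + 0 = 9$)
$h{\left(D,V \right)} = \frac{D}{D + V}$
$q{\left(W \right)} = 9 + W^{2}$ ($q{\left(W \right)} = 9 + W W = 9 + W^{2}$)
$K{\left(c \right)} = -1$
$Z = 77$ ($Z = 78 - 1 = 77$)
$Z^{2} = 77^{2} = 5929$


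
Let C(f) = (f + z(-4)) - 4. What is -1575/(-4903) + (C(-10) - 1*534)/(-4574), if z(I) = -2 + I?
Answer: 4960156/11213161 ≈ 0.44235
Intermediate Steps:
C(f) = -10 + f (C(f) = (f + (-2 - 4)) - 4 = (f - 6) - 4 = (-6 + f) - 4 = -10 + f)
-1575/(-4903) + (C(-10) - 1*534)/(-4574) = -1575/(-4903) + ((-10 - 10) - 1*534)/(-4574) = -1575*(-1/4903) + (-20 - 534)*(-1/4574) = 1575/4903 - 554*(-1/4574) = 1575/4903 + 277/2287 = 4960156/11213161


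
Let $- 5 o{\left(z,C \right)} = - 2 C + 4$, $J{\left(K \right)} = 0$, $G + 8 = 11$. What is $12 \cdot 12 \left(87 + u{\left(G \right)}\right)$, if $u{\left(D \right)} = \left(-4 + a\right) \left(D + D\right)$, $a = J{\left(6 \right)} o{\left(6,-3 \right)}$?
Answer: $9072$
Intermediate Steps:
$G = 3$ ($G = -8 + 11 = 3$)
$o{\left(z,C \right)} = - \frac{4}{5} + \frac{2 C}{5}$ ($o{\left(z,C \right)} = - \frac{- 2 C + 4}{5} = - \frac{4 - 2 C}{5} = - \frac{4}{5} + \frac{2 C}{5}$)
$a = 0$ ($a = 0 \left(- \frac{4}{5} + \frac{2}{5} \left(-3\right)\right) = 0 \left(- \frac{4}{5} - \frac{6}{5}\right) = 0 \left(-2\right) = 0$)
$u{\left(D \right)} = - 8 D$ ($u{\left(D \right)} = \left(-4 + 0\right) \left(D + D\right) = - 4 \cdot 2 D = - 8 D$)
$12 \cdot 12 \left(87 + u{\left(G \right)}\right) = 12 \cdot 12 \left(87 - 24\right) = 144 \left(87 - 24\right) = 144 \cdot 63 = 9072$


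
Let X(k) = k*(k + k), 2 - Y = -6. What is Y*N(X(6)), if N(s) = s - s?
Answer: 0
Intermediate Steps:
Y = 8 (Y = 2 - 1*(-6) = 2 + 6 = 8)
X(k) = 2*k² (X(k) = k*(2*k) = 2*k²)
N(s) = 0
Y*N(X(6)) = 8*0 = 0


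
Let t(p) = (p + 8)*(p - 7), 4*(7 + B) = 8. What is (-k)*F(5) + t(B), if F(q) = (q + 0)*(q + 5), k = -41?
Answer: 2014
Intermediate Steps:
B = -5 (B = -7 + (¼)*8 = -7 + 2 = -5)
F(q) = q*(5 + q)
t(p) = (-7 + p)*(8 + p) (t(p) = (8 + p)*(-7 + p) = (-7 + p)*(8 + p))
(-k)*F(5) + t(B) = (-1*(-41))*(5*(5 + 5)) + (-56 - 5 + (-5)²) = 41*(5*10) + (-56 - 5 + 25) = 41*50 - 36 = 2050 - 36 = 2014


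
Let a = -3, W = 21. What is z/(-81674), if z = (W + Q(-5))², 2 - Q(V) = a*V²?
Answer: -4802/40837 ≈ -0.11759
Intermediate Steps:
Q(V) = 2 + 3*V² (Q(V) = 2 - (-3)*V² = 2 + 3*V²)
z = 9604 (z = (21 + (2 + 3*(-5)²))² = (21 + (2 + 3*25))² = (21 + (2 + 75))² = (21 + 77)² = 98² = 9604)
z/(-81674) = 9604/(-81674) = 9604*(-1/81674) = -4802/40837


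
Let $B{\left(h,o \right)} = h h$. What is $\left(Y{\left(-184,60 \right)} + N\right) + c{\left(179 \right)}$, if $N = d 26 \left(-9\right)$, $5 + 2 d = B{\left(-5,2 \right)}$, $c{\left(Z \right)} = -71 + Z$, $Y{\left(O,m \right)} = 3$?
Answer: $-2229$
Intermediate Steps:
$B{\left(h,o \right)} = h^{2}$
$d = 10$ ($d = - \frac{5}{2} + \frac{\left(-5\right)^{2}}{2} = - \frac{5}{2} + \frac{1}{2} \cdot 25 = - \frac{5}{2} + \frac{25}{2} = 10$)
$N = -2340$ ($N = 10 \cdot 26 \left(-9\right) = 260 \left(-9\right) = -2340$)
$\left(Y{\left(-184,60 \right)} + N\right) + c{\left(179 \right)} = \left(3 - 2340\right) + \left(-71 + 179\right) = -2337 + 108 = -2229$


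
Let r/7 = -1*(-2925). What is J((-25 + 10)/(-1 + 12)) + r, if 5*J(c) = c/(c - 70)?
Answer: 16072878/785 ≈ 20475.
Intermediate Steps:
r = 20475 (r = 7*(-1*(-2925)) = 7*2925 = 20475)
J(c) = c/(5*(-70 + c)) (J(c) = (c/(c - 70))/5 = (c/(-70 + c))/5 = c/(5*(-70 + c)))
J((-25 + 10)/(-1 + 12)) + r = ((-25 + 10)/(-1 + 12))/(5*(-70 + (-25 + 10)/(-1 + 12))) + 20475 = (-15/11)/(5*(-70 - 15/11)) + 20475 = (-15*1/11)/(5*(-70 - 15*1/11)) + 20475 = (1/5)*(-15/11)/(-70 - 15/11) + 20475 = (1/5)*(-15/11)/(-785/11) + 20475 = (1/5)*(-15/11)*(-11/785) + 20475 = 3/785 + 20475 = 16072878/785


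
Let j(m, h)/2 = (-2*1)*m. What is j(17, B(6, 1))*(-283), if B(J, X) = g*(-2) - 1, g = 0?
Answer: 19244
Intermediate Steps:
B(J, X) = -1 (B(J, X) = 0*(-2) - 1 = 0 - 1 = -1)
j(m, h) = -4*m (j(m, h) = 2*((-2*1)*m) = 2*(-2*m) = -4*m)
j(17, B(6, 1))*(-283) = -4*17*(-283) = -68*(-283) = 19244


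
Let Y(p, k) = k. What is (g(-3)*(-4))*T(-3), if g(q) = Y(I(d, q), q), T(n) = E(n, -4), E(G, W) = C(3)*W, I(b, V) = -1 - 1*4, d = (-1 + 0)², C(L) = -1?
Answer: 48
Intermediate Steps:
d = 1 (d = (-1)² = 1)
I(b, V) = -5 (I(b, V) = -1 - 4 = -5)
E(G, W) = -W
T(n) = 4 (T(n) = -1*(-4) = 4)
g(q) = q
(g(-3)*(-4))*T(-3) = -3*(-4)*4 = 12*4 = 48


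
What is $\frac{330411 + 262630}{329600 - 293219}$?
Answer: $\frac{593041}{36381} \approx 16.301$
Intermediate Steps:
$\frac{330411 + 262630}{329600 - 293219} = \frac{593041}{36381}$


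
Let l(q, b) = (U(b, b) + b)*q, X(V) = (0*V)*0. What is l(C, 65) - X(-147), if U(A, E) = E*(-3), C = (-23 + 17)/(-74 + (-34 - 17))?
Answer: -156/25 ≈ -6.2400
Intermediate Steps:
C = 6/125 (C = -6/(-74 - 51) = -6/(-125) = -6*(-1/125) = 6/125 ≈ 0.048000)
U(A, E) = -3*E
X(V) = 0 (X(V) = 0*0 = 0)
l(q, b) = -2*b*q (l(q, b) = (-3*b + b)*q = (-2*b)*q = -2*b*q)
l(C, 65) - X(-147) = -2*65*6/125 - 1*0 = -156/25 + 0 = -156/25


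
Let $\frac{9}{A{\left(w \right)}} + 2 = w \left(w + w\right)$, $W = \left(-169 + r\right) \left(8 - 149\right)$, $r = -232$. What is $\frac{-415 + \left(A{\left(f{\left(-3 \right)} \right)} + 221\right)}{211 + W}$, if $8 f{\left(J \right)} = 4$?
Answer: $- \frac{25}{7094} \approx -0.0035241$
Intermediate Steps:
$f{\left(J \right)} = \frac{1}{2}$ ($f{\left(J \right)} = \frac{1}{8} \cdot 4 = \frac{1}{2}$)
$W = 56541$ ($W = \left(-169 - 232\right) \left(8 - 149\right) = \left(-401\right) \left(-141\right) = 56541$)
$A{\left(w \right)} = \frac{9}{-2 + 2 w^{2}}$ ($A{\left(w \right)} = \frac{9}{-2 + w \left(w + w\right)} = \frac{9}{-2 + w 2 w} = \frac{9}{-2 + 2 w^{2}}$)
$\frac{-415 + \left(A{\left(f{\left(-3 \right)} \right)} + 221\right)}{211 + W} = \frac{-415 + \left(\frac{9}{2 \left(-1 + \left(\frac{1}{2}\right)^{2}\right)} + 221\right)}{211 + 56541} = \frac{-415 + \left(\frac{9}{2 \left(-1 + \frac{1}{4}\right)} + 221\right)}{56752} = \left(-415 + \left(\frac{9}{2 \left(- \frac{3}{4}\right)} + 221\right)\right) \frac{1}{56752} = \left(-415 + \left(\frac{9}{2} \left(- \frac{4}{3}\right) + 221\right)\right) \frac{1}{56752} = \left(-415 + \left(-6 + 221\right)\right) \frac{1}{56752} = \left(-415 + 215\right) \frac{1}{56752} = \left(-200\right) \frac{1}{56752} = - \frac{25}{7094}$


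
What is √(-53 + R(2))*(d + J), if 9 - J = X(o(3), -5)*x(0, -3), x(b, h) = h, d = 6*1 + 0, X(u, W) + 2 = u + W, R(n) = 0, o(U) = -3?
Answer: -15*I*√53 ≈ -109.2*I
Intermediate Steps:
X(u, W) = -2 + W + u (X(u, W) = -2 + (u + W) = -2 + (W + u) = -2 + W + u)
d = 6 (d = 6 + 0 = 6)
J = -21 (J = 9 - (-2 - 5 - 3)*(-3) = 9 - (-10)*(-3) = 9 - 1*30 = 9 - 30 = -21)
√(-53 + R(2))*(d + J) = √(-53 + 0)*(6 - 21) = √(-53)*(-15) = (I*√53)*(-15) = -15*I*√53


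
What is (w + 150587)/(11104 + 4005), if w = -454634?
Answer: -304047/15109 ≈ -20.124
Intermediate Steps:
(w + 150587)/(11104 + 4005) = (-454634 + 150587)/(11104 + 4005) = -304047/15109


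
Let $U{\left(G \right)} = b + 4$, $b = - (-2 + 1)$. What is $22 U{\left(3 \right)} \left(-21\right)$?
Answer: $-2310$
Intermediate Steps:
$b = 1$ ($b = \left(-1\right) \left(-1\right) = 1$)
$U{\left(G \right)} = 5$ ($U{\left(G \right)} = 1 + 4 = 5$)
$22 U{\left(3 \right)} \left(-21\right) = 22 \cdot 5 \left(-21\right) = 110 \left(-21\right) = -2310$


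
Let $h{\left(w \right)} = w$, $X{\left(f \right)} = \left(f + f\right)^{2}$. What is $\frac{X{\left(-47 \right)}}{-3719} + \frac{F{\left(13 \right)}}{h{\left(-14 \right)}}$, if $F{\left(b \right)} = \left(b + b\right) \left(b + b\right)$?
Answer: $- \frac{1318874}{26033} \approx -50.662$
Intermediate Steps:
$X{\left(f \right)} = 4 f^{2}$ ($X{\left(f \right)} = \left(2 f\right)^{2} = 4 f^{2}$)
$F{\left(b \right)} = 4 b^{2}$ ($F{\left(b \right)} = 2 b 2 b = 4 b^{2}$)
$\frac{X{\left(-47 \right)}}{-3719} + \frac{F{\left(13 \right)}}{h{\left(-14 \right)}} = \frac{4 \left(-47\right)^{2}}{-3719} + \frac{4 \cdot 13^{2}}{-14} = 4 \cdot 2209 \left(- \frac{1}{3719}\right) + 4 \cdot 169 \left(- \frac{1}{14}\right) = 8836 \left(- \frac{1}{3719}\right) + 676 \left(- \frac{1}{14}\right) = - \frac{8836}{3719} - \frac{338}{7} = - \frac{1318874}{26033}$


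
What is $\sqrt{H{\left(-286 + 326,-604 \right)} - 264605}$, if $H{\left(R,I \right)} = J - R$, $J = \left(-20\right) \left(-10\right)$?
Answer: $i \sqrt{264445} \approx 514.24 i$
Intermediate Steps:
$J = 200$
$H{\left(R,I \right)} = 200 - R$
$\sqrt{H{\left(-286 + 326,-604 \right)} - 264605} = \sqrt{\left(200 - \left(-286 + 326\right)\right) - 264605} = \sqrt{\left(200 - 40\right) - 264605} = \sqrt{160 - 264605} = \sqrt{-264445} = i \sqrt{264445}$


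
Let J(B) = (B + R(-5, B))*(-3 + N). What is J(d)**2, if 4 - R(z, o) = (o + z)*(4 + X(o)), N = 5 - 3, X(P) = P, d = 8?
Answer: 576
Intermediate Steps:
N = 2
R(z, o) = 4 - (4 + o)*(o + z) (R(z, o) = 4 - (o + z)*(4 + o) = 4 - (4 + o)*(o + z))
J(B) = -24 + B**2 - 2*B (J(B) = (B + (4 - B**2 - 4*B - 4*(-5) - 1*B*(-5)))*(-3 + 2) = (B + (4 - B**2 - 4*B + 20 + 5*B))*(-1) = (B + (24 + B - B**2))*(-1) = (24 - B**2 + 2*B)*(-1) = -24 + B**2 - 2*B)
J(d)**2 = (-24 + 8**2 - 2*8)**2 = (-24 + 64 - 16)**2 = 24**2 = 576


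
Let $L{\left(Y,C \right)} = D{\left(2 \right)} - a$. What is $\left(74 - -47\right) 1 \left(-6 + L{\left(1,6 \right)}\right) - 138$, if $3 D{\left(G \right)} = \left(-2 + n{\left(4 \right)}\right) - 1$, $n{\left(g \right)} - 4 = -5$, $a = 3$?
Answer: $- \frac{4165}{3} \approx -1388.3$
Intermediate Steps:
$n{\left(g \right)} = -1$ ($n{\left(g \right)} = 4 - 5 = -1$)
$D{\left(G \right)} = - \frac{4}{3}$ ($D{\left(G \right)} = \frac{\left(-2 - 1\right) - 1}{3} = \frac{-3 - 1}{3} = \frac{1}{3} \left(-4\right) = - \frac{4}{3}$)
$L{\left(Y,C \right)} = - \frac{13}{3}$ ($L{\left(Y,C \right)} = - \frac{4}{3} - 3 = - \frac{13}{3}$)
$\left(74 - -47\right) 1 \left(-6 + L{\left(1,6 \right)}\right) - 138 = \left(74 - -47\right) 1 \left(-6 - \frac{13}{3}\right) - 138 = \left(74 + 47\right) 1 \left(- \frac{31}{3}\right) - 138 = 121 \left(- \frac{31}{3}\right) - 138 = - \frac{3751}{3} - 138 = - \frac{4165}{3}$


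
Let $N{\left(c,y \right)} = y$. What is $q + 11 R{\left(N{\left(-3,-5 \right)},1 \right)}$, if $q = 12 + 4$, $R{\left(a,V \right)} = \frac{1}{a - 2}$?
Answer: $\frac{101}{7} \approx 14.429$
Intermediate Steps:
$R{\left(a,V \right)} = \frac{1}{-2 + a}$
$q = 16$
$q + 11 R{\left(N{\left(-3,-5 \right)},1 \right)} = 16 + \frac{11}{-2 - 5} = 16 + \frac{11}{-7} = 16 + 11 \left(- \frac{1}{7}\right) = 16 - \frac{11}{7} = \frac{101}{7}$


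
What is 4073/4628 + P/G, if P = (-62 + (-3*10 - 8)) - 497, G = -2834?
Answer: 550223/504452 ≈ 1.0907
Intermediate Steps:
P = -597 (P = (-62 + (-30 - 8)) - 497 = (-62 - 38) - 497 = -100 - 497 = -597)
4073/4628 + P/G = 4073/4628 - 597/(-2834) = 4073*(1/4628) - 597*(-1/2834) = 4073/4628 + 597/2834 = 550223/504452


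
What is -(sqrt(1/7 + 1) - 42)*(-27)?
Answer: -1134 + 54*sqrt(14)/7 ≈ -1105.1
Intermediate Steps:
-(sqrt(1/7 + 1) - 42)*(-27) = -(sqrt(8/7) - 42)*(-27) = -(2*sqrt(14)/7 - 42)*(-27) = -(-42 + 2*sqrt(14)/7)*(-27) = -(1134 - 54*sqrt(14)/7) = -1134 + 54*sqrt(14)/7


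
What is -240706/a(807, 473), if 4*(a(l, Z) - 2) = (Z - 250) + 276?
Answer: -962824/507 ≈ -1899.1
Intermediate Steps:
a(l, Z) = 17/2 + Z/4 (a(l, Z) = 2 + ((Z - 250) + 276)/4 = 2 + ((-250 + Z) + 276)/4 = 2 + (26 + Z)/4 = 2 + (13/2 + Z/4) = 17/2 + Z/4)
-240706/a(807, 473) = -240706/(17/2 + (¼)*473) = -240706/(17/2 + 473/4) = -240706/507/4 = -240706*4/507 = -962824/507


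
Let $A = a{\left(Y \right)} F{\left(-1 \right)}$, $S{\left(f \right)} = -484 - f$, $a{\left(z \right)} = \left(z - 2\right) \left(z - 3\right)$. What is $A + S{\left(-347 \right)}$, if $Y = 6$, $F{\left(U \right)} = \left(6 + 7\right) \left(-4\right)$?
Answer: $-761$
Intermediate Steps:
$F{\left(U \right)} = -52$ ($F{\left(U \right)} = 13 \left(-4\right) = -52$)
$a{\left(z \right)} = \left(-3 + z\right) \left(-2 + z\right)$ ($a{\left(z \right)} = \left(-2 + z\right) \left(-3 + z\right) = \left(-3 + z\right) \left(-2 + z\right)$)
$A = -624$ ($A = \left(6 + 6^{2} - 30\right) \left(-52\right) = \left(6 + 36 - 30\right) \left(-52\right) = 12 \left(-52\right) = -624$)
$A + S{\left(-347 \right)} = -624 - 137 = -761$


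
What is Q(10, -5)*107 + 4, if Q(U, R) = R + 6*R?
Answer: -3741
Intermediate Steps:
Q(U, R) = 7*R
Q(10, -5)*107 + 4 = (7*(-5))*107 + 4 = -35*107 + 4 = -3745 + 4 = -3741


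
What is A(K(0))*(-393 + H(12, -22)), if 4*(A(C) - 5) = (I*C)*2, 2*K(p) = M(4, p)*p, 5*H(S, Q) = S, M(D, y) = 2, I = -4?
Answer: -1953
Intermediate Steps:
H(S, Q) = S/5
K(p) = p (K(p) = (2*p)/2 = p)
A(C) = 5 - 2*C (A(C) = 5 + (-4*C*2)/4 = 5 + (-8*C)/4 = 5 - 2*C)
A(K(0))*(-393 + H(12, -22)) = (5 - 2*0)*(-393 + (⅕)*12) = (5 + 0)*(-393 + 12/5) = 5*(-1953/5) = -1953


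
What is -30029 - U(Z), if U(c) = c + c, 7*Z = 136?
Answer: -210475/7 ≈ -30068.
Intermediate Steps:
Z = 136/7 (Z = (1/7)*136 = 136/7 ≈ 19.429)
U(c) = 2*c
-30029 - U(Z) = -30029 - 2*136/7 = -30029 - 1*272/7 = -30029 - 272/7 = -210475/7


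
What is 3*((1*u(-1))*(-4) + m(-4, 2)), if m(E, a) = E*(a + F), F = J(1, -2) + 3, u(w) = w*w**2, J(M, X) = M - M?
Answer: -48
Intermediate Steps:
J(M, X) = 0
u(w) = w**3
F = 3 (F = 0 + 3 = 3)
m(E, a) = E*(3 + a) (m(E, a) = E*(a + 3) = E*(3 + a))
3*((1*u(-1))*(-4) + m(-4, 2)) = 3*((1*(-1)**3)*(-4) - 4*(3 + 2)) = 3*((1*(-1))*(-4) - 4*5) = 3*(-1*(-4) - 20) = 3*(4 - 20) = 3*(-16) = -48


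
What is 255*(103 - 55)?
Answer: 12240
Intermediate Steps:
255*(103 - 55) = 255*48 = 12240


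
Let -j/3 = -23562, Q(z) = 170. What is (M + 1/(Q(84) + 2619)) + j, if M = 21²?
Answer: 198373204/2789 ≈ 71127.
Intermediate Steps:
M = 441
j = 70686 (j = -3*(-23562) = 70686)
(M + 1/(Q(84) + 2619)) + j = (441 + 1/(170 + 2619)) + 70686 = (441 + 1/2789) + 70686 = 1229950/2789 + 70686 = 198373204/2789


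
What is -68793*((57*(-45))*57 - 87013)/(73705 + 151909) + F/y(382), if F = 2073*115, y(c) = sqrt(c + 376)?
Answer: 8021882937/112807 + 238395*sqrt(758)/758 ≈ 79771.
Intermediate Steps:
y(c) = sqrt(376 + c)
F = 238395
-68793*((57*(-45))*57 - 87013)/(73705 + 151909) + F/y(382) = -68793*((57*(-45))*57 - 87013)/(73705 + 151909) + 238395/(sqrt(376 + 382)) = -68793/(225614/(-2565*57 - 87013)) + 238395/(sqrt(758)) = -68793/(225614/(-146205 - 87013)) + 238395*(sqrt(758)/758) = -68793/(225614/(-233218)) + 238395*sqrt(758)/758 = -68793/(225614*(-1/233218)) + 238395*sqrt(758)/758 = -68793/(-112807/116609) + 238395*sqrt(758)/758 = -68793*(-116609/112807) + 238395*sqrt(758)/758 = 8021882937/112807 + 238395*sqrt(758)/758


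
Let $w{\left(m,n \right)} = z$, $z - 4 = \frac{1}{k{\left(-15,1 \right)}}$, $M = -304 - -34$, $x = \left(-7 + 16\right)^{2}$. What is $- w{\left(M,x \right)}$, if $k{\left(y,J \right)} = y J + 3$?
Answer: $- \frac{47}{12} \approx -3.9167$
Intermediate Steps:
$x = 81$ ($x = 9^{2} = 81$)
$M = -270$ ($M = -304 + 34 = -270$)
$k{\left(y,J \right)} = 3 + J y$ ($k{\left(y,J \right)} = J y + 3 = 3 + J y$)
$z = \frac{47}{12}$ ($z = 4 + \frac{1}{3 + 1 \left(-15\right)} = 4 + \frac{1}{3 - 15} = 4 + \frac{1}{-12} = 4 - \frac{1}{12} = \frac{47}{12} \approx 3.9167$)
$w{\left(m,n \right)} = \frac{47}{12}$
$- w{\left(M,x \right)} = \left(-1\right) \frac{47}{12} = - \frac{47}{12}$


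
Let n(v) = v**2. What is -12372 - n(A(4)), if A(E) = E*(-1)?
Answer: -12388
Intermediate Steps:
A(E) = -E
-12372 - n(A(4)) = -12372 - (-1*4)**2 = -12372 - 1*(-4)**2 = -12372 - 1*16 = -12372 - 16 = -12388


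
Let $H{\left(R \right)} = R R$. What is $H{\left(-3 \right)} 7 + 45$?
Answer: $108$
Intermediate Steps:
$H{\left(R \right)} = R^{2}$
$H{\left(-3 \right)} 7 + 45 = \left(-3\right)^{2} \cdot 7 + 45 = 9 \cdot 7 + 45 = 63 + 45 = 108$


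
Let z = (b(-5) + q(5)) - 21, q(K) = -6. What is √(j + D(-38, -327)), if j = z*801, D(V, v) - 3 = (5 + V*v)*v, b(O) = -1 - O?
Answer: I*√4083357 ≈ 2020.7*I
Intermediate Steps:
z = -23 (z = ((-1 - 1*(-5)) - 6) - 21 = ((-1 + 5) - 6) - 21 = (4 - 6) - 21 = -2 - 21 = -23)
D(V, v) = 3 + v*(5 + V*v) (D(V, v) = 3 + (5 + V*v)*v = 3 + v*(5 + V*v))
j = -18423 (j = -23*801 = -18423)
√(j + D(-38, -327)) = √(-18423 + (3 + 5*(-327) - 38*(-327)²)) = √(-18423 + (3 - 1635 - 38*106929)) = √(-18423 + (3 - 1635 - 4063302)) = √(-18423 - 4064934) = √(-4083357) = I*√4083357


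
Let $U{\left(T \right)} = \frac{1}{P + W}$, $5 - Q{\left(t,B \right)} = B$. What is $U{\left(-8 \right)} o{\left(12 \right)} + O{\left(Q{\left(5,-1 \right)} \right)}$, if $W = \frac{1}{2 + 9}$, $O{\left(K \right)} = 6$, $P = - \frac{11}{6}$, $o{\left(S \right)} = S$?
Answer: $- \frac{102}{115} \approx -0.88696$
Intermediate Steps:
$Q{\left(t,B \right)} = 5 - B$
$P = - \frac{11}{6}$ ($P = \left(-11\right) \frac{1}{6} = - \frac{11}{6} \approx -1.8333$)
$W = \frac{1}{11} \approx 0.090909$
$U{\left(T \right)} = - \frac{66}{115}$ ($U{\left(T \right)} = \frac{1}{- \frac{11}{6} + \frac{1}{11}} = \frac{1}{- \frac{115}{66}} = - \frac{66}{115}$)
$U{\left(-8 \right)} o{\left(12 \right)} + O{\left(Q{\left(5,-1 \right)} \right)} = \left(- \frac{66}{115}\right) 12 + 6 = - \frac{792}{115} + 6 = - \frac{102}{115}$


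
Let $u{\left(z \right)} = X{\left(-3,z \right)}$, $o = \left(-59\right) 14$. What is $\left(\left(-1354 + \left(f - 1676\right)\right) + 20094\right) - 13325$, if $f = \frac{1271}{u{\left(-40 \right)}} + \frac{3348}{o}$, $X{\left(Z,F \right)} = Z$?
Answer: $\frac{4102676}{1239} \approx 3311.3$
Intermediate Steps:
$o = -826$
$u{\left(z \right)} = -3$
$f = - \frac{529945}{1239}$ ($f = \frac{1271}{-3} + \frac{3348}{-826} = 1271 \left(- \frac{1}{3}\right) + 3348 \left(- \frac{1}{826}\right) = - \frac{1271}{3} - \frac{1674}{413} = - \frac{529945}{1239} \approx -427.72$)
$\left(\left(-1354 + \left(f - 1676\right)\right) + 20094\right) - 13325 = \left(\left(-1354 - \frac{2606509}{1239}\right) + 20094\right) - 13325 = \left(- \frac{4284115}{1239} + 20094\right) - 13325 = \frac{20612351}{1239} - 13325 = \frac{4102676}{1239}$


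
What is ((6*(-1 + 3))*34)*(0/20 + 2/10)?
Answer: 408/5 ≈ 81.600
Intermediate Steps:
((6*(-1 + 3))*34)*(0/20 + 2/10) = ((6*2)*34)*(0*(1/20) + 2*(1/10)) = (12*34)*(0 + 1/5) = 408*(1/5) = 408/5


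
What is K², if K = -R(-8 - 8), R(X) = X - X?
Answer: 0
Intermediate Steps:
R(X) = 0
K = 0 (K = -1*0 = 0)
K² = 0² = 0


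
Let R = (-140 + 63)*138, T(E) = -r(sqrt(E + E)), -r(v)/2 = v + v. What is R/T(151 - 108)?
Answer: -5313*sqrt(86)/172 ≈ -286.46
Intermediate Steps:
r(v) = -4*v (r(v) = -2*(v + v) = -4*v)
T(E) = 4*sqrt(2)*sqrt(E) (T(E) = -(-4)*sqrt(E + E) = -(-4)*sqrt(2*E) = -(-4)*sqrt(2)*sqrt(E) = 4*sqrt(2)*sqrt(E))
R = -10626 (R = -77*138 = -10626)
R/T(151 - 108) = -10626*sqrt(2)/(8*sqrt(151 - 108)) = -10626*sqrt(86)/344 = -5313*sqrt(86)/172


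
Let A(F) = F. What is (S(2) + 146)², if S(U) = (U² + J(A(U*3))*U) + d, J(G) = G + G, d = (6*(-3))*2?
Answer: 19044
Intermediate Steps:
d = -36 (d = -18*2 = -36)
J(G) = 2*G
S(U) = -36 + 7*U² (S(U) = (U² + (2*(U*3))*U) - 36 = (U² + (2*(3*U))*U) - 36 = (U² + (6*U)*U) - 36 = (U² + 6*U²) - 36 = 7*U² - 36 = -36 + 7*U²)
(S(2) + 146)² = ((-36 + 7*2²) + 146)² = ((-36 + 7*4) + 146)² = ((-36 + 28) + 146)² = (-8 + 146)² = 138² = 19044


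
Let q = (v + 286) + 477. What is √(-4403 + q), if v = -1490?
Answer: 3*I*√570 ≈ 71.624*I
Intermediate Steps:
q = -727 (q = (-1490 + 286) + 477 = -1204 + 477 = -727)
√(-4403 + q) = √(-4403 - 727) = √(-5130) = 3*I*√570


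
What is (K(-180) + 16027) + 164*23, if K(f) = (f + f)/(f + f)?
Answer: 19800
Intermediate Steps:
K(f) = 1 (K(f) = (2*f)/((2*f)) = (2*f)*(1/(2*f)) = 1)
(K(-180) + 16027) + 164*23 = (1 + 16027) + 164*23 = 16028 + 3772 = 19800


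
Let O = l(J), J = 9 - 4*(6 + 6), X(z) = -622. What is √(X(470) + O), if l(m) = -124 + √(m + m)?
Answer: √(-746 + I*√78) ≈ 0.1617 + 27.313*I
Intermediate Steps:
J = -39 (J = 9 - 4*12 = 9 - 48 = -39)
l(m) = -124 + √2*√m (l(m) = -124 + √(2*m) = -124 + √2*√m)
O = -124 + I*√78 (O = -124 + √2*√(-39) = -124 + √2*(I*√39) = -124 + I*√78 ≈ -124.0 + 8.8318*I)
√(X(470) + O) = √(-622 + (-124 + I*√78)) = √(-746 + I*√78)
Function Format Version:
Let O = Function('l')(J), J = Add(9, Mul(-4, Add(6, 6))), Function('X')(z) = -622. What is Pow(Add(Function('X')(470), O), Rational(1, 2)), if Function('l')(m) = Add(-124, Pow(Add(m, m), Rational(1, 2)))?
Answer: Pow(Add(-746, Mul(I, Pow(78, Rational(1, 2)))), Rational(1, 2)) ≈ Add(0.1617, Mul(27.313, I))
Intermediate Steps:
J = -39 (J = Add(9, Mul(-4, 12)) = Add(9, -48) = -39)
Function('l')(m) = Add(-124, Mul(Pow(2, Rational(1, 2)), Pow(m, Rational(1, 2)))) (Function('l')(m) = Add(-124, Pow(Mul(2, m), Rational(1, 2))) = Add(-124, Mul(Pow(2, Rational(1, 2)), Pow(m, Rational(1, 2)))))
O = Add(-124, Mul(I, Pow(78, Rational(1, 2)))) (O = Add(-124, Mul(Pow(2, Rational(1, 2)), Pow(-39, Rational(1, 2)))) = Add(-124, Mul(Pow(2, Rational(1, 2)), Mul(I, Pow(39, Rational(1, 2))))) = Add(-124, Mul(I, Pow(78, Rational(1, 2)))) ≈ Add(-124.00, Mul(8.8318, I)))
Pow(Add(Function('X')(470), O), Rational(1, 2)) = Pow(Add(-622, Add(-124, Mul(I, Pow(78, Rational(1, 2))))), Rational(1, 2)) = Pow(Add(-746, Mul(I, Pow(78, Rational(1, 2)))), Rational(1, 2))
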